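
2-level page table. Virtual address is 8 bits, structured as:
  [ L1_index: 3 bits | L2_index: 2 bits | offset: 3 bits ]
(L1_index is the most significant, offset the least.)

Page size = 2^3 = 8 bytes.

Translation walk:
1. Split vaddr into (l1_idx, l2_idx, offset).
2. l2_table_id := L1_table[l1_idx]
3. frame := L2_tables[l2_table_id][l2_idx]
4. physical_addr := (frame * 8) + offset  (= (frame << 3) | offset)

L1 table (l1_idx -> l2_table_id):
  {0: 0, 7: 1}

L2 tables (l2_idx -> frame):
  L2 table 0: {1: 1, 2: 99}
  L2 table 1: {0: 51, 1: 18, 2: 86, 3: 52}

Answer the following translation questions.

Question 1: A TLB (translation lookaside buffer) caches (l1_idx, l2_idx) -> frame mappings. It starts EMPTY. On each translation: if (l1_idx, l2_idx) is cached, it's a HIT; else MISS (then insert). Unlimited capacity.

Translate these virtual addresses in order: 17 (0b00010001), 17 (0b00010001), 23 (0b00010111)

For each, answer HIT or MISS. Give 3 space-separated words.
Answer: MISS HIT HIT

Derivation:
vaddr=17: (0,2) not in TLB -> MISS, insert
vaddr=17: (0,2) in TLB -> HIT
vaddr=23: (0,2) in TLB -> HIT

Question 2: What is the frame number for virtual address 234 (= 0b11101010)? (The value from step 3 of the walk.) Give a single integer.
vaddr = 234: l1_idx=7, l2_idx=1
L1[7] = 1; L2[1][1] = 18

Answer: 18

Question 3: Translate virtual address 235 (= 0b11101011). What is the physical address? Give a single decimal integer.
Answer: 147

Derivation:
vaddr = 235 = 0b11101011
Split: l1_idx=7, l2_idx=1, offset=3
L1[7] = 1
L2[1][1] = 18
paddr = 18 * 8 + 3 = 147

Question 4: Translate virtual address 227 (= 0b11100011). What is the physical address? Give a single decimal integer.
vaddr = 227 = 0b11100011
Split: l1_idx=7, l2_idx=0, offset=3
L1[7] = 1
L2[1][0] = 51
paddr = 51 * 8 + 3 = 411

Answer: 411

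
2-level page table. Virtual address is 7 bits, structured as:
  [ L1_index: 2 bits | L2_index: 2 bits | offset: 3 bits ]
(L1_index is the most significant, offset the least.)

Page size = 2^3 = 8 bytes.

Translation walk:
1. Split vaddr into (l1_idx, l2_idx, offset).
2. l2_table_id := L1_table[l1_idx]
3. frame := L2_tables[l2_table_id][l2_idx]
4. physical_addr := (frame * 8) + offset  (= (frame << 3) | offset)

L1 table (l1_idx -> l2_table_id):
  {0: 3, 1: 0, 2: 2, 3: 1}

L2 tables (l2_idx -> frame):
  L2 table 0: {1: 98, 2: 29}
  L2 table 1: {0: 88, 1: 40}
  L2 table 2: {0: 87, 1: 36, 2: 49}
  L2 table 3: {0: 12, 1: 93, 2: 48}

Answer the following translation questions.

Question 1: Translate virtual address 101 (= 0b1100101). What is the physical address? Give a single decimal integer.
Answer: 709

Derivation:
vaddr = 101 = 0b1100101
Split: l1_idx=3, l2_idx=0, offset=5
L1[3] = 1
L2[1][0] = 88
paddr = 88 * 8 + 5 = 709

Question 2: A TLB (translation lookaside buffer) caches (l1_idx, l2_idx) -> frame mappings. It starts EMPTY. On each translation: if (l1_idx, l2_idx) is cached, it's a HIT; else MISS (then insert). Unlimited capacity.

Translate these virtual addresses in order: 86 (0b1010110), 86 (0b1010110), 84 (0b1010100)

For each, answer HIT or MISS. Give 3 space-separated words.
Answer: MISS HIT HIT

Derivation:
vaddr=86: (2,2) not in TLB -> MISS, insert
vaddr=86: (2,2) in TLB -> HIT
vaddr=84: (2,2) in TLB -> HIT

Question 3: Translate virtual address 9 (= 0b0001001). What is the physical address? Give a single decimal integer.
vaddr = 9 = 0b0001001
Split: l1_idx=0, l2_idx=1, offset=1
L1[0] = 3
L2[3][1] = 93
paddr = 93 * 8 + 1 = 745

Answer: 745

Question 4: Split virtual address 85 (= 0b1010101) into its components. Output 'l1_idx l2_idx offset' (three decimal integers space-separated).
vaddr = 85 = 0b1010101
  top 2 bits -> l1_idx = 2
  next 2 bits -> l2_idx = 2
  bottom 3 bits -> offset = 5

Answer: 2 2 5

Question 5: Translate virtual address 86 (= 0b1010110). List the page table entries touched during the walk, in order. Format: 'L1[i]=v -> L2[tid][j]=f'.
Answer: L1[2]=2 -> L2[2][2]=49

Derivation:
vaddr = 86 = 0b1010110
Split: l1_idx=2, l2_idx=2, offset=6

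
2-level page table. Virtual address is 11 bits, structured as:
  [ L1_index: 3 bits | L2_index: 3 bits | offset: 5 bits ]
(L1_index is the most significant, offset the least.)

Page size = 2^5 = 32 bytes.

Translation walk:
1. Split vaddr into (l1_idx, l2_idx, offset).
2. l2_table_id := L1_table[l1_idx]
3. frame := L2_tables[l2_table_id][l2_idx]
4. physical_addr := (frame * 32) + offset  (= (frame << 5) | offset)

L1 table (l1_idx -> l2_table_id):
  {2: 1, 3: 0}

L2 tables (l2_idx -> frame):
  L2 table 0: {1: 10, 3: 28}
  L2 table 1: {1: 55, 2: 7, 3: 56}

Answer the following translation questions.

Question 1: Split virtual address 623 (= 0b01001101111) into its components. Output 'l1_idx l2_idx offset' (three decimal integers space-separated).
vaddr = 623 = 0b01001101111
  top 3 bits -> l1_idx = 2
  next 3 bits -> l2_idx = 3
  bottom 5 bits -> offset = 15

Answer: 2 3 15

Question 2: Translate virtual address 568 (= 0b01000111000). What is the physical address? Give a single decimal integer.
Answer: 1784

Derivation:
vaddr = 568 = 0b01000111000
Split: l1_idx=2, l2_idx=1, offset=24
L1[2] = 1
L2[1][1] = 55
paddr = 55 * 32 + 24 = 1784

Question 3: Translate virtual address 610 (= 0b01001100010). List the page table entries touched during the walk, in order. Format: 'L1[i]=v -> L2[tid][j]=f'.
Answer: L1[2]=1 -> L2[1][3]=56

Derivation:
vaddr = 610 = 0b01001100010
Split: l1_idx=2, l2_idx=3, offset=2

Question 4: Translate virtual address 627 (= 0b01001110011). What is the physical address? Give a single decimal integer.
vaddr = 627 = 0b01001110011
Split: l1_idx=2, l2_idx=3, offset=19
L1[2] = 1
L2[1][3] = 56
paddr = 56 * 32 + 19 = 1811

Answer: 1811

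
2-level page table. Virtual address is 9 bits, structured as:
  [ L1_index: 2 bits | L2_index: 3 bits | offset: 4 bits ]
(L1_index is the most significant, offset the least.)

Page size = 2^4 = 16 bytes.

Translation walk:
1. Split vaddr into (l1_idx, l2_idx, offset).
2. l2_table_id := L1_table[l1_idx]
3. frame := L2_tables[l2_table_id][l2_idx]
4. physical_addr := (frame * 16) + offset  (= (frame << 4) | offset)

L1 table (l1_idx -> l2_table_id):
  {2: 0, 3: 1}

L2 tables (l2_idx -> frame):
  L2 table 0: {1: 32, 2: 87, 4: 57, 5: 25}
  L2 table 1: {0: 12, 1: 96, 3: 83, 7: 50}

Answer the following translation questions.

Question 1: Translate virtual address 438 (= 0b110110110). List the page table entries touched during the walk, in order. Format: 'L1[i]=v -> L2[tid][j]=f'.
vaddr = 438 = 0b110110110
Split: l1_idx=3, l2_idx=3, offset=6

Answer: L1[3]=1 -> L2[1][3]=83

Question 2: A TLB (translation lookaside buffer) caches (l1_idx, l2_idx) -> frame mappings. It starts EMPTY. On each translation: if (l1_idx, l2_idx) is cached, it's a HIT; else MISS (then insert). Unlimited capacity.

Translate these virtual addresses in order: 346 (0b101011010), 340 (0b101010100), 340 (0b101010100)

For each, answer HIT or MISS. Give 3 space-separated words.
Answer: MISS HIT HIT

Derivation:
vaddr=346: (2,5) not in TLB -> MISS, insert
vaddr=340: (2,5) in TLB -> HIT
vaddr=340: (2,5) in TLB -> HIT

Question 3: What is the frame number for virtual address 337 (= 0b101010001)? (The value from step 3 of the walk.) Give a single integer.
vaddr = 337: l1_idx=2, l2_idx=5
L1[2] = 0; L2[0][5] = 25

Answer: 25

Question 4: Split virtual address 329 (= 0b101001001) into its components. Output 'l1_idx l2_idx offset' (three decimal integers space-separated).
Answer: 2 4 9

Derivation:
vaddr = 329 = 0b101001001
  top 2 bits -> l1_idx = 2
  next 3 bits -> l2_idx = 4
  bottom 4 bits -> offset = 9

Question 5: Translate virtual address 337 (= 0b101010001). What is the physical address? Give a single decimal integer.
Answer: 401

Derivation:
vaddr = 337 = 0b101010001
Split: l1_idx=2, l2_idx=5, offset=1
L1[2] = 0
L2[0][5] = 25
paddr = 25 * 16 + 1 = 401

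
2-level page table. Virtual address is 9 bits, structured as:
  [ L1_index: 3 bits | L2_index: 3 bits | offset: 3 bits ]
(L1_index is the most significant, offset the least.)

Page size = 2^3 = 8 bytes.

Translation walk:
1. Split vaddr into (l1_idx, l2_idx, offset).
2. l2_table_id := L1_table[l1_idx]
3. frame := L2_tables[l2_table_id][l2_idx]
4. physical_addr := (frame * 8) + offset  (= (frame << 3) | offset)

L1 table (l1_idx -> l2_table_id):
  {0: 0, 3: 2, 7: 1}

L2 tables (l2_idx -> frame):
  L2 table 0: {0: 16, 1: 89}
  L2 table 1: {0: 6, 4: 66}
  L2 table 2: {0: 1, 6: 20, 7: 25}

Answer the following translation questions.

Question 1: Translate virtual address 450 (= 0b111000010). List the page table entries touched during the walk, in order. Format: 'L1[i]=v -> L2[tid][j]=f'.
Answer: L1[7]=1 -> L2[1][0]=6

Derivation:
vaddr = 450 = 0b111000010
Split: l1_idx=7, l2_idx=0, offset=2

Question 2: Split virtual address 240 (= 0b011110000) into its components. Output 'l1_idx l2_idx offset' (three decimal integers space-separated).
Answer: 3 6 0

Derivation:
vaddr = 240 = 0b011110000
  top 3 bits -> l1_idx = 3
  next 3 bits -> l2_idx = 6
  bottom 3 bits -> offset = 0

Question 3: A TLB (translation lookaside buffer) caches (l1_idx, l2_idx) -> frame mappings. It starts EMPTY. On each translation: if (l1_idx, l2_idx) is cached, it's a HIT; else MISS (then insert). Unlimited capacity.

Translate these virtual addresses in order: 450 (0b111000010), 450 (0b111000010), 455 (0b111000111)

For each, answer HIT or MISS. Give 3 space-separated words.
vaddr=450: (7,0) not in TLB -> MISS, insert
vaddr=450: (7,0) in TLB -> HIT
vaddr=455: (7,0) in TLB -> HIT

Answer: MISS HIT HIT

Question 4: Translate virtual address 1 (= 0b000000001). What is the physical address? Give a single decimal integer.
Answer: 129

Derivation:
vaddr = 1 = 0b000000001
Split: l1_idx=0, l2_idx=0, offset=1
L1[0] = 0
L2[0][0] = 16
paddr = 16 * 8 + 1 = 129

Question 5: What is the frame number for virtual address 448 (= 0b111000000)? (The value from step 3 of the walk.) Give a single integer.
vaddr = 448: l1_idx=7, l2_idx=0
L1[7] = 1; L2[1][0] = 6

Answer: 6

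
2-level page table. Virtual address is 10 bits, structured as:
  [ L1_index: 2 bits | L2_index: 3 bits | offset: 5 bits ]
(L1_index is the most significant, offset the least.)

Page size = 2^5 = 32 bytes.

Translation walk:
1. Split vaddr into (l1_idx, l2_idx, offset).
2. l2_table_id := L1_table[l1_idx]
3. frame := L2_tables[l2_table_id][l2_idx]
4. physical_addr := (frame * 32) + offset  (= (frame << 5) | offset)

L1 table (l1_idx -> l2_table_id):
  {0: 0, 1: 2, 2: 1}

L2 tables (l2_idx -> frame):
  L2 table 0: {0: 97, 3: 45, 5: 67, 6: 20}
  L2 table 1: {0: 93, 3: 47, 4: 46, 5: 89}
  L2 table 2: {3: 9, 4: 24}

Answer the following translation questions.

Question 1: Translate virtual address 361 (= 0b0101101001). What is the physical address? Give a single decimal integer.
Answer: 297

Derivation:
vaddr = 361 = 0b0101101001
Split: l1_idx=1, l2_idx=3, offset=9
L1[1] = 2
L2[2][3] = 9
paddr = 9 * 32 + 9 = 297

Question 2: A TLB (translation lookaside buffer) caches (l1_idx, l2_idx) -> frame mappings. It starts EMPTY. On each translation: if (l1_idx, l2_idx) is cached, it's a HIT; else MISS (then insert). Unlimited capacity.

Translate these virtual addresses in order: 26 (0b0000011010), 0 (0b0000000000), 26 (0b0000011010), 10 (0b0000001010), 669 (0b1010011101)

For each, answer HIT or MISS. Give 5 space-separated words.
Answer: MISS HIT HIT HIT MISS

Derivation:
vaddr=26: (0,0) not in TLB -> MISS, insert
vaddr=0: (0,0) in TLB -> HIT
vaddr=26: (0,0) in TLB -> HIT
vaddr=10: (0,0) in TLB -> HIT
vaddr=669: (2,4) not in TLB -> MISS, insert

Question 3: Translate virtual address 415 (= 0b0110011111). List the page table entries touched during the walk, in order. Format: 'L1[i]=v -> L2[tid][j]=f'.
vaddr = 415 = 0b0110011111
Split: l1_idx=1, l2_idx=4, offset=31

Answer: L1[1]=2 -> L2[2][4]=24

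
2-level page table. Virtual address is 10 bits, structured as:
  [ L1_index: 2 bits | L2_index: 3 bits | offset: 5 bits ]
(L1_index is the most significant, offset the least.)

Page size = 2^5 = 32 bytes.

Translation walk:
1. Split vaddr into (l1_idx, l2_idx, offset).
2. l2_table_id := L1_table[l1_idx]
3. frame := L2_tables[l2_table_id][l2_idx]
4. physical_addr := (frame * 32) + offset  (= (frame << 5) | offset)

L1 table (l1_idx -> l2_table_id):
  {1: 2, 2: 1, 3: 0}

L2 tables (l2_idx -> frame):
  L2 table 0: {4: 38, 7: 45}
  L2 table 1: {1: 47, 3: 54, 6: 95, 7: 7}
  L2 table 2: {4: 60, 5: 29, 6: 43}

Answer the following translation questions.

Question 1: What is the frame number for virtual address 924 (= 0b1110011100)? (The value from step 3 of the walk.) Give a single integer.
Answer: 38

Derivation:
vaddr = 924: l1_idx=3, l2_idx=4
L1[3] = 0; L2[0][4] = 38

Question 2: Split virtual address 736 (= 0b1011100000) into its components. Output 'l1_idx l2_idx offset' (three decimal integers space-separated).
Answer: 2 7 0

Derivation:
vaddr = 736 = 0b1011100000
  top 2 bits -> l1_idx = 2
  next 3 bits -> l2_idx = 7
  bottom 5 bits -> offset = 0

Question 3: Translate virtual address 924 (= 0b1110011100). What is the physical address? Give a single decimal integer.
Answer: 1244

Derivation:
vaddr = 924 = 0b1110011100
Split: l1_idx=3, l2_idx=4, offset=28
L1[3] = 0
L2[0][4] = 38
paddr = 38 * 32 + 28 = 1244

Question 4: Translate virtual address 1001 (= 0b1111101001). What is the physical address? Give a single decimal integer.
Answer: 1449

Derivation:
vaddr = 1001 = 0b1111101001
Split: l1_idx=3, l2_idx=7, offset=9
L1[3] = 0
L2[0][7] = 45
paddr = 45 * 32 + 9 = 1449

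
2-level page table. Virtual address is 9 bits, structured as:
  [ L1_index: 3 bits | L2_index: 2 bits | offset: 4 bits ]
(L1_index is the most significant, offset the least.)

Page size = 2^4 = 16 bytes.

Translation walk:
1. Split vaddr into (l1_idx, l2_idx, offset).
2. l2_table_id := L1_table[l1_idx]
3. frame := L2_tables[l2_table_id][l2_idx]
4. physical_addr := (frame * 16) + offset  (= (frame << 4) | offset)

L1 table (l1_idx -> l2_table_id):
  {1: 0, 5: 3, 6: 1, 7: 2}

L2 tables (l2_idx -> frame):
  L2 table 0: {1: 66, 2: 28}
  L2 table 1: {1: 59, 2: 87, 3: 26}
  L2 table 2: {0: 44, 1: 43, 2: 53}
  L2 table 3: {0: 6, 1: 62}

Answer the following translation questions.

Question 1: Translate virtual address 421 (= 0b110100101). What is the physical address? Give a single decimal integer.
vaddr = 421 = 0b110100101
Split: l1_idx=6, l2_idx=2, offset=5
L1[6] = 1
L2[1][2] = 87
paddr = 87 * 16 + 5 = 1397

Answer: 1397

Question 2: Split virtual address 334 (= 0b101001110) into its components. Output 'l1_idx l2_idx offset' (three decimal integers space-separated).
Answer: 5 0 14

Derivation:
vaddr = 334 = 0b101001110
  top 3 bits -> l1_idx = 5
  next 2 bits -> l2_idx = 0
  bottom 4 bits -> offset = 14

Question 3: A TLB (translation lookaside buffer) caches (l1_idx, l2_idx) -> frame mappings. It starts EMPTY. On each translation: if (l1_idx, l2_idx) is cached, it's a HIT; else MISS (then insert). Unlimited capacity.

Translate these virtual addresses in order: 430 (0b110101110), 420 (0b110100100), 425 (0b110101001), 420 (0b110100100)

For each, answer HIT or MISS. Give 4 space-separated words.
Answer: MISS HIT HIT HIT

Derivation:
vaddr=430: (6,2) not in TLB -> MISS, insert
vaddr=420: (6,2) in TLB -> HIT
vaddr=425: (6,2) in TLB -> HIT
vaddr=420: (6,2) in TLB -> HIT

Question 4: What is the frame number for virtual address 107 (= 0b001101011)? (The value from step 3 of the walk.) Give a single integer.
vaddr = 107: l1_idx=1, l2_idx=2
L1[1] = 0; L2[0][2] = 28

Answer: 28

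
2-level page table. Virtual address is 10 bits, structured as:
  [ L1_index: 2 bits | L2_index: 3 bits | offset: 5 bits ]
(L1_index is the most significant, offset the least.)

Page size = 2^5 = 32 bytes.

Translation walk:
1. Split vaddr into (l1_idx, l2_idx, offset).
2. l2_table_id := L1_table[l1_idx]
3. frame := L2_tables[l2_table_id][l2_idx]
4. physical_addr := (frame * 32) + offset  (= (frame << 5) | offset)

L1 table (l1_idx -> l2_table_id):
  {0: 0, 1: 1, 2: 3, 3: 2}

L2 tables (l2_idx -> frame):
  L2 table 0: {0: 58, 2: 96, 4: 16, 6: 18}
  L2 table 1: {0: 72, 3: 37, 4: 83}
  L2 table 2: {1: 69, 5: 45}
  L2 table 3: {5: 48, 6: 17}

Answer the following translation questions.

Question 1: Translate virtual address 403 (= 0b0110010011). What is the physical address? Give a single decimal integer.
Answer: 2675

Derivation:
vaddr = 403 = 0b0110010011
Split: l1_idx=1, l2_idx=4, offset=19
L1[1] = 1
L2[1][4] = 83
paddr = 83 * 32 + 19 = 2675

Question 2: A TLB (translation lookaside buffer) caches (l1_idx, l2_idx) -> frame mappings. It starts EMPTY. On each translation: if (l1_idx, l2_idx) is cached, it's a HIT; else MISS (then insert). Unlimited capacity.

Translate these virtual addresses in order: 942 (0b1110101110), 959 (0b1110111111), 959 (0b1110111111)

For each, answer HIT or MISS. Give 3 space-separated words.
Answer: MISS HIT HIT

Derivation:
vaddr=942: (3,5) not in TLB -> MISS, insert
vaddr=959: (3,5) in TLB -> HIT
vaddr=959: (3,5) in TLB -> HIT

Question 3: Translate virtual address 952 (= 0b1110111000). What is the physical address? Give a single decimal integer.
Answer: 1464

Derivation:
vaddr = 952 = 0b1110111000
Split: l1_idx=3, l2_idx=5, offset=24
L1[3] = 2
L2[2][5] = 45
paddr = 45 * 32 + 24 = 1464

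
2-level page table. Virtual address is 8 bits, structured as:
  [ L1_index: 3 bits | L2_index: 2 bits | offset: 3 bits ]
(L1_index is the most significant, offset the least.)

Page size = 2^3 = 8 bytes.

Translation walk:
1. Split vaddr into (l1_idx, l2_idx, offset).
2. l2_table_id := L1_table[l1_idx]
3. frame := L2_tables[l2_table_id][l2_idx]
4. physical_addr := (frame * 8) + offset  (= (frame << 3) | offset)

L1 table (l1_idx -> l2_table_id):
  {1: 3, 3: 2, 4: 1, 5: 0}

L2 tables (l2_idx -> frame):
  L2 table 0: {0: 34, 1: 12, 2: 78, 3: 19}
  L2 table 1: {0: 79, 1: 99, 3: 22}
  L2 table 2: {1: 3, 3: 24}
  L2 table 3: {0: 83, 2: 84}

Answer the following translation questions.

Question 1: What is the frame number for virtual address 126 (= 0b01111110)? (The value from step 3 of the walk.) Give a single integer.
vaddr = 126: l1_idx=3, l2_idx=3
L1[3] = 2; L2[2][3] = 24

Answer: 24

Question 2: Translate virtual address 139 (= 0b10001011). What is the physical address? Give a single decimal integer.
vaddr = 139 = 0b10001011
Split: l1_idx=4, l2_idx=1, offset=3
L1[4] = 1
L2[1][1] = 99
paddr = 99 * 8 + 3 = 795

Answer: 795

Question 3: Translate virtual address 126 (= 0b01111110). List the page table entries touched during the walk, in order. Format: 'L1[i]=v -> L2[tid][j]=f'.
vaddr = 126 = 0b01111110
Split: l1_idx=3, l2_idx=3, offset=6

Answer: L1[3]=2 -> L2[2][3]=24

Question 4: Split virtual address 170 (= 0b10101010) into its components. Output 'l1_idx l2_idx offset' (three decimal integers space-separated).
vaddr = 170 = 0b10101010
  top 3 bits -> l1_idx = 5
  next 2 bits -> l2_idx = 1
  bottom 3 bits -> offset = 2

Answer: 5 1 2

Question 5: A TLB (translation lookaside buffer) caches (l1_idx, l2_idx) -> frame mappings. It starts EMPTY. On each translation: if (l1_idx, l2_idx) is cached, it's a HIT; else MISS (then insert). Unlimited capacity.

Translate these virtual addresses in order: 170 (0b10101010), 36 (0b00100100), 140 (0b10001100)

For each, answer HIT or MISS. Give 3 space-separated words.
Answer: MISS MISS MISS

Derivation:
vaddr=170: (5,1) not in TLB -> MISS, insert
vaddr=36: (1,0) not in TLB -> MISS, insert
vaddr=140: (4,1) not in TLB -> MISS, insert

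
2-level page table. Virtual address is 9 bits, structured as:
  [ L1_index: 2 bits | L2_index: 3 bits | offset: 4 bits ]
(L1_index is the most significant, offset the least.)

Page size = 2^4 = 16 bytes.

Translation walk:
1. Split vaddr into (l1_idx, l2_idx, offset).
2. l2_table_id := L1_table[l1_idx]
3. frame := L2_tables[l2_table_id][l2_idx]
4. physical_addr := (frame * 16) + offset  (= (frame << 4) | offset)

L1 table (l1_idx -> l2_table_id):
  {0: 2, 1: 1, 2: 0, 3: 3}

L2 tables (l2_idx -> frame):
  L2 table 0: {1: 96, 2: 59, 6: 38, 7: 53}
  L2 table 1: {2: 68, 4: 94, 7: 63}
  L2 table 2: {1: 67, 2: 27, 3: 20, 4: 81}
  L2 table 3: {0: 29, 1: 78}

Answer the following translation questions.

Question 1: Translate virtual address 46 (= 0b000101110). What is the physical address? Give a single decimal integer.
Answer: 446

Derivation:
vaddr = 46 = 0b000101110
Split: l1_idx=0, l2_idx=2, offset=14
L1[0] = 2
L2[2][2] = 27
paddr = 27 * 16 + 14 = 446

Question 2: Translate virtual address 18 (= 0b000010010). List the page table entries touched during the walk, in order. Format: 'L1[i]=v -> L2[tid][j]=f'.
Answer: L1[0]=2 -> L2[2][1]=67

Derivation:
vaddr = 18 = 0b000010010
Split: l1_idx=0, l2_idx=1, offset=2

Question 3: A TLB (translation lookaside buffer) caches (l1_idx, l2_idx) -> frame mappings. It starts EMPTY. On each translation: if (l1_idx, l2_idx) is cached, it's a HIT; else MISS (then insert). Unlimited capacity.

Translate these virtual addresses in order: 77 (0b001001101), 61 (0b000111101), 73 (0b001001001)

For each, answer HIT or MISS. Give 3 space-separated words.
vaddr=77: (0,4) not in TLB -> MISS, insert
vaddr=61: (0,3) not in TLB -> MISS, insert
vaddr=73: (0,4) in TLB -> HIT

Answer: MISS MISS HIT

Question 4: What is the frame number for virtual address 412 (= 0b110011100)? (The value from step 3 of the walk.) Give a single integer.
vaddr = 412: l1_idx=3, l2_idx=1
L1[3] = 3; L2[3][1] = 78

Answer: 78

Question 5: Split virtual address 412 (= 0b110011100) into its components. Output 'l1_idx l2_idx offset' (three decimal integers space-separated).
vaddr = 412 = 0b110011100
  top 2 bits -> l1_idx = 3
  next 3 bits -> l2_idx = 1
  bottom 4 bits -> offset = 12

Answer: 3 1 12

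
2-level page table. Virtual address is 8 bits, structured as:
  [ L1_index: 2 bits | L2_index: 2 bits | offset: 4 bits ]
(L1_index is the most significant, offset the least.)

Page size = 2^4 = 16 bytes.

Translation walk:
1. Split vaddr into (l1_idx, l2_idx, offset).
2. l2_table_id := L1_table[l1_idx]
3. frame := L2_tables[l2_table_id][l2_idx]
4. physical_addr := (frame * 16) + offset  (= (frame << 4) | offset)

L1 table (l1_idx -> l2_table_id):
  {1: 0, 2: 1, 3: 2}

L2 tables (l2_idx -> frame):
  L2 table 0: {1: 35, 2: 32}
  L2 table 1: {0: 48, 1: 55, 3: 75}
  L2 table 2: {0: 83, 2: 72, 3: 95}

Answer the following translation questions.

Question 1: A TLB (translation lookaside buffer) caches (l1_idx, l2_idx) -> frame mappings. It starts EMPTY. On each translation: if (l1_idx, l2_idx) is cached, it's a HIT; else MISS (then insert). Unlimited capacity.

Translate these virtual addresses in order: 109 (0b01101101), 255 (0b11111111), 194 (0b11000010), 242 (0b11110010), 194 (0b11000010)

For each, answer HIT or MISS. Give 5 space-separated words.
Answer: MISS MISS MISS HIT HIT

Derivation:
vaddr=109: (1,2) not in TLB -> MISS, insert
vaddr=255: (3,3) not in TLB -> MISS, insert
vaddr=194: (3,0) not in TLB -> MISS, insert
vaddr=242: (3,3) in TLB -> HIT
vaddr=194: (3,0) in TLB -> HIT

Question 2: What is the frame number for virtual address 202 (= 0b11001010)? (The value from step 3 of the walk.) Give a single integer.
Answer: 83

Derivation:
vaddr = 202: l1_idx=3, l2_idx=0
L1[3] = 2; L2[2][0] = 83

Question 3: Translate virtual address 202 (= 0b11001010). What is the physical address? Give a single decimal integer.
Answer: 1338

Derivation:
vaddr = 202 = 0b11001010
Split: l1_idx=3, l2_idx=0, offset=10
L1[3] = 2
L2[2][0] = 83
paddr = 83 * 16 + 10 = 1338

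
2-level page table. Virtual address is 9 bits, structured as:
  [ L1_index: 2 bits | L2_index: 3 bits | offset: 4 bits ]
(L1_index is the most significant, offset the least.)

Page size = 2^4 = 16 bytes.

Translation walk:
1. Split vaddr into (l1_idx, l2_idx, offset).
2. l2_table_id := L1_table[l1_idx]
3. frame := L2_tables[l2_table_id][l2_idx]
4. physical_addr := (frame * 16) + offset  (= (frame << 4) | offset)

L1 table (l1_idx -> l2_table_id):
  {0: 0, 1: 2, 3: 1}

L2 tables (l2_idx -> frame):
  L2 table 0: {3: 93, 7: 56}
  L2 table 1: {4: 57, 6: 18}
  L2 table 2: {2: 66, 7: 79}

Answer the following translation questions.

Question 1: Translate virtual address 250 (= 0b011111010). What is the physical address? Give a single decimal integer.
Answer: 1274

Derivation:
vaddr = 250 = 0b011111010
Split: l1_idx=1, l2_idx=7, offset=10
L1[1] = 2
L2[2][7] = 79
paddr = 79 * 16 + 10 = 1274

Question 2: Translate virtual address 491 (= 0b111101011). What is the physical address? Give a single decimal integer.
Answer: 299

Derivation:
vaddr = 491 = 0b111101011
Split: l1_idx=3, l2_idx=6, offset=11
L1[3] = 1
L2[1][6] = 18
paddr = 18 * 16 + 11 = 299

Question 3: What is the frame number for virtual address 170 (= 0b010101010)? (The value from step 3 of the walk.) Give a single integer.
Answer: 66

Derivation:
vaddr = 170: l1_idx=1, l2_idx=2
L1[1] = 2; L2[2][2] = 66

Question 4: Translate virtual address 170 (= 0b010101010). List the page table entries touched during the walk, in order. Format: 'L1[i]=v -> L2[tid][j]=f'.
vaddr = 170 = 0b010101010
Split: l1_idx=1, l2_idx=2, offset=10

Answer: L1[1]=2 -> L2[2][2]=66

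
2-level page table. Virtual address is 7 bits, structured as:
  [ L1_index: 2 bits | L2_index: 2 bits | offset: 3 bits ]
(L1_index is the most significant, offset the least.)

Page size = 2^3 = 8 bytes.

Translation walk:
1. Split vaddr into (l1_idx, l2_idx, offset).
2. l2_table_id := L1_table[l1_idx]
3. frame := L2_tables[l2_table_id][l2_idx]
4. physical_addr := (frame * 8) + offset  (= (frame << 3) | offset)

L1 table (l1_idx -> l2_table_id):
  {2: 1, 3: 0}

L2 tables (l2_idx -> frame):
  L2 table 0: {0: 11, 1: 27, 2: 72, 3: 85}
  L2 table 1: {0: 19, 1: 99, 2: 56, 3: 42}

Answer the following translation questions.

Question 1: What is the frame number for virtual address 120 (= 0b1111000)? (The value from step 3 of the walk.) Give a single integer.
vaddr = 120: l1_idx=3, l2_idx=3
L1[3] = 0; L2[0][3] = 85

Answer: 85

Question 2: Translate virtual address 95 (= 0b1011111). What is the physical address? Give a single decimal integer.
Answer: 343

Derivation:
vaddr = 95 = 0b1011111
Split: l1_idx=2, l2_idx=3, offset=7
L1[2] = 1
L2[1][3] = 42
paddr = 42 * 8 + 7 = 343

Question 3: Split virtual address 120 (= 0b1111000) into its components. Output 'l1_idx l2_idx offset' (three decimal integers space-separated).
Answer: 3 3 0

Derivation:
vaddr = 120 = 0b1111000
  top 2 bits -> l1_idx = 3
  next 2 bits -> l2_idx = 3
  bottom 3 bits -> offset = 0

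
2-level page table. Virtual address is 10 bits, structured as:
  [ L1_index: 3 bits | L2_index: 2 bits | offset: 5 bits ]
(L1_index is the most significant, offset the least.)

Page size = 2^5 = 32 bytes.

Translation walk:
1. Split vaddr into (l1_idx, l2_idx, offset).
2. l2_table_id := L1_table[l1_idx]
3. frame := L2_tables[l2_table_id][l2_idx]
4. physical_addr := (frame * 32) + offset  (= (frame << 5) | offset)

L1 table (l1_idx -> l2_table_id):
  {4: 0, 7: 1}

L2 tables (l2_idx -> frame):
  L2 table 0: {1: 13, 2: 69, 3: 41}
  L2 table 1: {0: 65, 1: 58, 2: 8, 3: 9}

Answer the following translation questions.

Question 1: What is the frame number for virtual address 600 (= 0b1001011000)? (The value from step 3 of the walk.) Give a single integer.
vaddr = 600: l1_idx=4, l2_idx=2
L1[4] = 0; L2[0][2] = 69

Answer: 69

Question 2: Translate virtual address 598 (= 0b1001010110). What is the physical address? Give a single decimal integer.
vaddr = 598 = 0b1001010110
Split: l1_idx=4, l2_idx=2, offset=22
L1[4] = 0
L2[0][2] = 69
paddr = 69 * 32 + 22 = 2230

Answer: 2230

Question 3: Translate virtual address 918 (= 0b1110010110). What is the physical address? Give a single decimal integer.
Answer: 2102

Derivation:
vaddr = 918 = 0b1110010110
Split: l1_idx=7, l2_idx=0, offset=22
L1[7] = 1
L2[1][0] = 65
paddr = 65 * 32 + 22 = 2102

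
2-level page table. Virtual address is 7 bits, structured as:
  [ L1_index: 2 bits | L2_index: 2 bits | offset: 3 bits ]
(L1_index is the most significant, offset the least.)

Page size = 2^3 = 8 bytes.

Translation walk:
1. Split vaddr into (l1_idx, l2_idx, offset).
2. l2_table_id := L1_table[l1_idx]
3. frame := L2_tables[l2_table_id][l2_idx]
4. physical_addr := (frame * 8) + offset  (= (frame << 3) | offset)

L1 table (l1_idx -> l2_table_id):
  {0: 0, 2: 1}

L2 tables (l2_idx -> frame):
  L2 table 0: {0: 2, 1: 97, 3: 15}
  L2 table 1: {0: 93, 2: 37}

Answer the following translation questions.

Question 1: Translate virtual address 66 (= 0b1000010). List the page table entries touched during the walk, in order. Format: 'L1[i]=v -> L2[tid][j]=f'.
Answer: L1[2]=1 -> L2[1][0]=93

Derivation:
vaddr = 66 = 0b1000010
Split: l1_idx=2, l2_idx=0, offset=2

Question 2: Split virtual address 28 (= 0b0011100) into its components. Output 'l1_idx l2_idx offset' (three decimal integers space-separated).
Answer: 0 3 4

Derivation:
vaddr = 28 = 0b0011100
  top 2 bits -> l1_idx = 0
  next 2 bits -> l2_idx = 3
  bottom 3 bits -> offset = 4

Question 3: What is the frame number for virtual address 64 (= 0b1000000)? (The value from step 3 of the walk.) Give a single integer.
Answer: 93

Derivation:
vaddr = 64: l1_idx=2, l2_idx=0
L1[2] = 1; L2[1][0] = 93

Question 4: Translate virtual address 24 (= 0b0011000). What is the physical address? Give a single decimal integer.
Answer: 120

Derivation:
vaddr = 24 = 0b0011000
Split: l1_idx=0, l2_idx=3, offset=0
L1[0] = 0
L2[0][3] = 15
paddr = 15 * 8 + 0 = 120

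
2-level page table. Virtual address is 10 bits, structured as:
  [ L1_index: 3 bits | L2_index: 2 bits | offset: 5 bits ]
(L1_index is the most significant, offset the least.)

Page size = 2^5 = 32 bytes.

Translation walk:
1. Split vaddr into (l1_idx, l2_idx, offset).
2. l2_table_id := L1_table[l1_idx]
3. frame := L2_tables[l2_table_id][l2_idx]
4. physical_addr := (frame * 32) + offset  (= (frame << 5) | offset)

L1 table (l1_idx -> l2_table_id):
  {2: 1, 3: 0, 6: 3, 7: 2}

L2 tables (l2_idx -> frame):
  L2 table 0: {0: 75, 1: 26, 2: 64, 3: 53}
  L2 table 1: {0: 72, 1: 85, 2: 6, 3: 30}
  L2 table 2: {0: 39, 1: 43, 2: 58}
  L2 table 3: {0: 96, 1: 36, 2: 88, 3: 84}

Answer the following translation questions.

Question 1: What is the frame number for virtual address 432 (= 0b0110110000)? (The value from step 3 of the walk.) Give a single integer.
Answer: 26

Derivation:
vaddr = 432: l1_idx=3, l2_idx=1
L1[3] = 0; L2[0][1] = 26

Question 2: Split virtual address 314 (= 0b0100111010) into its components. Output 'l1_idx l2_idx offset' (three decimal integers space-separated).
Answer: 2 1 26

Derivation:
vaddr = 314 = 0b0100111010
  top 3 bits -> l1_idx = 2
  next 2 bits -> l2_idx = 1
  bottom 5 bits -> offset = 26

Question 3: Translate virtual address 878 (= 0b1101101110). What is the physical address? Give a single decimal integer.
vaddr = 878 = 0b1101101110
Split: l1_idx=6, l2_idx=3, offset=14
L1[6] = 3
L2[3][3] = 84
paddr = 84 * 32 + 14 = 2702

Answer: 2702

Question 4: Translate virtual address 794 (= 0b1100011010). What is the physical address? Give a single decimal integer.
vaddr = 794 = 0b1100011010
Split: l1_idx=6, l2_idx=0, offset=26
L1[6] = 3
L2[3][0] = 96
paddr = 96 * 32 + 26 = 3098

Answer: 3098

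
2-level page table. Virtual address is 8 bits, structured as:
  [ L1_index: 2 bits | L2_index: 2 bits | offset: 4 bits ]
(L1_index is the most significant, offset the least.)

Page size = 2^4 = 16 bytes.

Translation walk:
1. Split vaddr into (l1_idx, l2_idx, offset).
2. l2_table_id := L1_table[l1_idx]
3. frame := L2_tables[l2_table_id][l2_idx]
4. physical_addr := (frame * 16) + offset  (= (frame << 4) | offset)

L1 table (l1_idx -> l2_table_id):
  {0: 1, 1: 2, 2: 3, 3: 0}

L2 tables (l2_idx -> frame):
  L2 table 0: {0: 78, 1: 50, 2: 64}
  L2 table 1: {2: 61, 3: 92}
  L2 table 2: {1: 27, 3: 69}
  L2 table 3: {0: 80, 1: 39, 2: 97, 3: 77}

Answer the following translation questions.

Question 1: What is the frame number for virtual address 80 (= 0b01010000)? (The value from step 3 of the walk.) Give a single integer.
vaddr = 80: l1_idx=1, l2_idx=1
L1[1] = 2; L2[2][1] = 27

Answer: 27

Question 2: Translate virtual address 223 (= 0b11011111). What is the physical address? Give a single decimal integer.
vaddr = 223 = 0b11011111
Split: l1_idx=3, l2_idx=1, offset=15
L1[3] = 0
L2[0][1] = 50
paddr = 50 * 16 + 15 = 815

Answer: 815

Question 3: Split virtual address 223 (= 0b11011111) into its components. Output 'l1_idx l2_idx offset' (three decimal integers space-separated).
vaddr = 223 = 0b11011111
  top 2 bits -> l1_idx = 3
  next 2 bits -> l2_idx = 1
  bottom 4 bits -> offset = 15

Answer: 3 1 15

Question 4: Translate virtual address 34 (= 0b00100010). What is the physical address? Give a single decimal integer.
vaddr = 34 = 0b00100010
Split: l1_idx=0, l2_idx=2, offset=2
L1[0] = 1
L2[1][2] = 61
paddr = 61 * 16 + 2 = 978

Answer: 978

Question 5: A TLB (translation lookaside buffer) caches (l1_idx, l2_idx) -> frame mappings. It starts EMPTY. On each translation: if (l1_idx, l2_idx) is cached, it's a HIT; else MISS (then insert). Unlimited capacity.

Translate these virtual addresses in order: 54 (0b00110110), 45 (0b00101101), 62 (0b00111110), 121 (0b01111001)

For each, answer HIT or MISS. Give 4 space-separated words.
Answer: MISS MISS HIT MISS

Derivation:
vaddr=54: (0,3) not in TLB -> MISS, insert
vaddr=45: (0,2) not in TLB -> MISS, insert
vaddr=62: (0,3) in TLB -> HIT
vaddr=121: (1,3) not in TLB -> MISS, insert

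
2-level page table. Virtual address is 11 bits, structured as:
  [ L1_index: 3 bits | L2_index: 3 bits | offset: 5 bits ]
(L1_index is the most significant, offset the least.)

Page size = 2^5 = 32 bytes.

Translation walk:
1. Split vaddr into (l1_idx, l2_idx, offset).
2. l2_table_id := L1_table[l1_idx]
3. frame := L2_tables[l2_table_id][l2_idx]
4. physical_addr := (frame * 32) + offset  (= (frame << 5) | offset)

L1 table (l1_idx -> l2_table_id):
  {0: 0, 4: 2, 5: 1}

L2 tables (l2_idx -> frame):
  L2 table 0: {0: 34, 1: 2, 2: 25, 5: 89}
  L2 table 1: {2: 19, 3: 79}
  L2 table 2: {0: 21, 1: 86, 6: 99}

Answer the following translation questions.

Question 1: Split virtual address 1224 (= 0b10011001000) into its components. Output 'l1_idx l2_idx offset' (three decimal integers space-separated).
Answer: 4 6 8

Derivation:
vaddr = 1224 = 0b10011001000
  top 3 bits -> l1_idx = 4
  next 3 bits -> l2_idx = 6
  bottom 5 bits -> offset = 8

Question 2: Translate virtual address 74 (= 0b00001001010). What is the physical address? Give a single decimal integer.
vaddr = 74 = 0b00001001010
Split: l1_idx=0, l2_idx=2, offset=10
L1[0] = 0
L2[0][2] = 25
paddr = 25 * 32 + 10 = 810

Answer: 810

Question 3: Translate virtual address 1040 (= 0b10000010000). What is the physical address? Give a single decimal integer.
vaddr = 1040 = 0b10000010000
Split: l1_idx=4, l2_idx=0, offset=16
L1[4] = 2
L2[2][0] = 21
paddr = 21 * 32 + 16 = 688

Answer: 688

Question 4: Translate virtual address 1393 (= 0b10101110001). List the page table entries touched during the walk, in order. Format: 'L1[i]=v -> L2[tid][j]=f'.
vaddr = 1393 = 0b10101110001
Split: l1_idx=5, l2_idx=3, offset=17

Answer: L1[5]=1 -> L2[1][3]=79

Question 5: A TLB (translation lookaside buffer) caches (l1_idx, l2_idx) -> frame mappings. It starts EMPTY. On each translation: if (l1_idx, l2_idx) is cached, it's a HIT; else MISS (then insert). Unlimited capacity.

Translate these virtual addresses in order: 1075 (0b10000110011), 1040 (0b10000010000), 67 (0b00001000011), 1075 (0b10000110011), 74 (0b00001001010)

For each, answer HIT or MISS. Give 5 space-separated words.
vaddr=1075: (4,1) not in TLB -> MISS, insert
vaddr=1040: (4,0) not in TLB -> MISS, insert
vaddr=67: (0,2) not in TLB -> MISS, insert
vaddr=1075: (4,1) in TLB -> HIT
vaddr=74: (0,2) in TLB -> HIT

Answer: MISS MISS MISS HIT HIT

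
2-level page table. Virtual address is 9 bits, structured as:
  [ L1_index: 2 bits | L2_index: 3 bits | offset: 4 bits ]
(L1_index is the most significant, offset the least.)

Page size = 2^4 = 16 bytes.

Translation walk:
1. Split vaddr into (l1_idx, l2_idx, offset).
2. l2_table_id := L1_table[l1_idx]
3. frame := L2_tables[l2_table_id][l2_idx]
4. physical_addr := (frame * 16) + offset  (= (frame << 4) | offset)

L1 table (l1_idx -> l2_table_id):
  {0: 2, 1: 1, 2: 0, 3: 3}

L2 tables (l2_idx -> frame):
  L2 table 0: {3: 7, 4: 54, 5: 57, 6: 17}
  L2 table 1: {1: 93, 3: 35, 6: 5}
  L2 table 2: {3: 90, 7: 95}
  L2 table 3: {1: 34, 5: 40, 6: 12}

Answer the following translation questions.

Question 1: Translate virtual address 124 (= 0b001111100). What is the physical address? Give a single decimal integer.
vaddr = 124 = 0b001111100
Split: l1_idx=0, l2_idx=7, offset=12
L1[0] = 2
L2[2][7] = 95
paddr = 95 * 16 + 12 = 1532

Answer: 1532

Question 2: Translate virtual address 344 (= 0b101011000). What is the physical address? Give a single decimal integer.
vaddr = 344 = 0b101011000
Split: l1_idx=2, l2_idx=5, offset=8
L1[2] = 0
L2[0][5] = 57
paddr = 57 * 16 + 8 = 920

Answer: 920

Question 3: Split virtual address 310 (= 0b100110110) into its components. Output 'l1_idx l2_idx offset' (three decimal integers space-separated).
vaddr = 310 = 0b100110110
  top 2 bits -> l1_idx = 2
  next 3 bits -> l2_idx = 3
  bottom 4 bits -> offset = 6

Answer: 2 3 6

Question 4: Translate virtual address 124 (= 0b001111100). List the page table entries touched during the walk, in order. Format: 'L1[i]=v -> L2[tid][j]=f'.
vaddr = 124 = 0b001111100
Split: l1_idx=0, l2_idx=7, offset=12

Answer: L1[0]=2 -> L2[2][7]=95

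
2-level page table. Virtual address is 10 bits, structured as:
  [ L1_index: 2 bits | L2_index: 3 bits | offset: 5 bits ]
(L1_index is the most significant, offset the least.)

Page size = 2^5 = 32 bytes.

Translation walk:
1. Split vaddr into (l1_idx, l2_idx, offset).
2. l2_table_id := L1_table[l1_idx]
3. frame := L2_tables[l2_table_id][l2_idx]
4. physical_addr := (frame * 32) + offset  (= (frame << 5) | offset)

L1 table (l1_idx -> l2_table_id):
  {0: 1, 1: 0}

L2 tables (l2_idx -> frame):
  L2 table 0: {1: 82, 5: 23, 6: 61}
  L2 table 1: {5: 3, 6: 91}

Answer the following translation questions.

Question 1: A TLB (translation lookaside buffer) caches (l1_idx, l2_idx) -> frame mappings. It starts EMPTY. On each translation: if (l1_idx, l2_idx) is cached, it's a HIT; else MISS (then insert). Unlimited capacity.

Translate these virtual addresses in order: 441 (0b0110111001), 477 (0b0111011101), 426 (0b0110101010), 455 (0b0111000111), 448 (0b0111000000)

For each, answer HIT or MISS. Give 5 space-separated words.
vaddr=441: (1,5) not in TLB -> MISS, insert
vaddr=477: (1,6) not in TLB -> MISS, insert
vaddr=426: (1,5) in TLB -> HIT
vaddr=455: (1,6) in TLB -> HIT
vaddr=448: (1,6) in TLB -> HIT

Answer: MISS MISS HIT HIT HIT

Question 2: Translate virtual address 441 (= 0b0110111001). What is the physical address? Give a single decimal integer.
vaddr = 441 = 0b0110111001
Split: l1_idx=1, l2_idx=5, offset=25
L1[1] = 0
L2[0][5] = 23
paddr = 23 * 32 + 25 = 761

Answer: 761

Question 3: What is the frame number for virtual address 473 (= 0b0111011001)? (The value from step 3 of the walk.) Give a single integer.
vaddr = 473: l1_idx=1, l2_idx=6
L1[1] = 0; L2[0][6] = 61

Answer: 61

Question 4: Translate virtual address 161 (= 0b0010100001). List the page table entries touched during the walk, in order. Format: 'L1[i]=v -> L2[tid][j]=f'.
vaddr = 161 = 0b0010100001
Split: l1_idx=0, l2_idx=5, offset=1

Answer: L1[0]=1 -> L2[1][5]=3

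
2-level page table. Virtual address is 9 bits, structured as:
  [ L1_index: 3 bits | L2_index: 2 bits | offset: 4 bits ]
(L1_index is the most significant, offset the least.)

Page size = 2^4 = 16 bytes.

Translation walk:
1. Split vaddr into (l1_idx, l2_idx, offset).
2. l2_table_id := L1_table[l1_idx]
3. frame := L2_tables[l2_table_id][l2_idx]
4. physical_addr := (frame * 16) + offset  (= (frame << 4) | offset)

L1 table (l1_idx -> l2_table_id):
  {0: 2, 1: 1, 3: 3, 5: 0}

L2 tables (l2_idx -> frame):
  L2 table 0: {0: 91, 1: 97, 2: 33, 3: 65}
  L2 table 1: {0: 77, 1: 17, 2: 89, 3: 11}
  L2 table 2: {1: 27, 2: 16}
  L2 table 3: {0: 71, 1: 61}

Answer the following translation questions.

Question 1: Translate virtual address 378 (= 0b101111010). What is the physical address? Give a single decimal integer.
Answer: 1050

Derivation:
vaddr = 378 = 0b101111010
Split: l1_idx=5, l2_idx=3, offset=10
L1[5] = 0
L2[0][3] = 65
paddr = 65 * 16 + 10 = 1050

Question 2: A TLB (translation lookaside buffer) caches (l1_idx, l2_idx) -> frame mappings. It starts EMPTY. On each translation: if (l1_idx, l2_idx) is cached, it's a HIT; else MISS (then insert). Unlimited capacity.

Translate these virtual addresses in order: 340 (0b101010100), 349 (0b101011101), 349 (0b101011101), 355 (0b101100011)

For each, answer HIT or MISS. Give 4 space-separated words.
Answer: MISS HIT HIT MISS

Derivation:
vaddr=340: (5,1) not in TLB -> MISS, insert
vaddr=349: (5,1) in TLB -> HIT
vaddr=349: (5,1) in TLB -> HIT
vaddr=355: (5,2) not in TLB -> MISS, insert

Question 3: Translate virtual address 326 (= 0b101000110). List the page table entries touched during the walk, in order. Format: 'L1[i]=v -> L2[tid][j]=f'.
Answer: L1[5]=0 -> L2[0][0]=91

Derivation:
vaddr = 326 = 0b101000110
Split: l1_idx=5, l2_idx=0, offset=6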